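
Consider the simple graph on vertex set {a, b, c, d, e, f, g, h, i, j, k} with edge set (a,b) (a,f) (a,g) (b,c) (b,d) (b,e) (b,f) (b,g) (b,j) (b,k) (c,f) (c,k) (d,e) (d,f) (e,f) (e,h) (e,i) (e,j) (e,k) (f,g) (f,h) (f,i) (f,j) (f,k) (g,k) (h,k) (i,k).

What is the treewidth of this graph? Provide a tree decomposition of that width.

The largest bag has 4 vertices, giving width 3; this decomposition certifies tw(G) ≤ 3. For the lower bound, the 4 vertices {e, f, h, k} are pairwise adjacent, and any tree decomposition puts a clique entirely inside one bag — forcing width ≥ 3. Hence tw(G) = 3 exactly.

Treewidth 3.
One optimal decomposition is:
Bags: B1 = {b, e, f, k}  B2 = {b, d, e, f}  B3 = {b, e, f, j}  B4 = {b, c, f, k}  B5 = {e, f, i, k}  B6 = {e, f, h, k}  B7 = {b, f, g, k}  B8 = {a, b, f, g}
Tree: B1–B2, B1–B3, B1–B4, B1–B5, B1–B6, B1–B7, B7–B8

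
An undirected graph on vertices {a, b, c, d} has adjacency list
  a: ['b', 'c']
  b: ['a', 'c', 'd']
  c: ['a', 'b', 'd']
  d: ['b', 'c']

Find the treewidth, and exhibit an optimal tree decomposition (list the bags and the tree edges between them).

Treewidth 2.
Bags: B1 = {a, b, c}  B2 = {b, c, d}
Tree: B1–B2

Each bag holds 3 vertices, so the decomposition has width 2, which upper-bounds the treewidth. For the lower bound, the 3 vertices {b, c, d} are pairwise adjacent, and any tree decomposition puts a clique entirely inside one bag — forcing width ≥ 2. Combining the bounds, tw(G) = 2.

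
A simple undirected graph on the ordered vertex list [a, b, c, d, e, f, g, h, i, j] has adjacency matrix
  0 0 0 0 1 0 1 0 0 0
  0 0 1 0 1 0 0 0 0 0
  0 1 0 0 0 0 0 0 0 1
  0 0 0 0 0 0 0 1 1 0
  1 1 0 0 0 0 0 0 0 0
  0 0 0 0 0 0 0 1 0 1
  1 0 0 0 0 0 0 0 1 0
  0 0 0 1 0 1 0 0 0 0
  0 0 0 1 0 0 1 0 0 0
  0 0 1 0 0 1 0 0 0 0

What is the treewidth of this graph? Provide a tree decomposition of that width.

Each bag holds 3 vertices, so the decomposition has width 2, which upper-bounds the treewidth. Since j–f–h–d–i–g–a–e–b–c–j is a cycle in G, G is not acyclic. Forests are exactly the graphs of treewidth ≤ 1, so tw(G) ≥ 2. Therefore the treewidth is 2.

Treewidth 2.
One such decomposition:
Bags: B1 = {f, h, j}  B2 = {d, h, j}  B3 = {d, i, j}  B4 = {g, i, j}  B5 = {a, g, j}  B6 = {a, e, j}  B7 = {b, e, j}  B8 = {b, c, j}
Tree: B1–B2, B2–B3, B3–B4, B4–B5, B5–B6, B6–B7, B7–B8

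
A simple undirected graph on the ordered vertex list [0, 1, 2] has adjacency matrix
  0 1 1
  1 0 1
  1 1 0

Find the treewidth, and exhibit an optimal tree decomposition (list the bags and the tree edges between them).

Treewidth 2.
One such decomposition:
Bags: B1 = {0, 1, 2}
Tree: (single bag)

A single bag containing all 3 vertices is trivially a valid decomposition of width 2. For the lower bound, the 3 vertices {0, 1, 2} are pairwise adjacent, and any tree decomposition puts a clique entirely inside one bag — forcing width ≥ 2. The upper and lower bounds meet at 2, so that is the treewidth.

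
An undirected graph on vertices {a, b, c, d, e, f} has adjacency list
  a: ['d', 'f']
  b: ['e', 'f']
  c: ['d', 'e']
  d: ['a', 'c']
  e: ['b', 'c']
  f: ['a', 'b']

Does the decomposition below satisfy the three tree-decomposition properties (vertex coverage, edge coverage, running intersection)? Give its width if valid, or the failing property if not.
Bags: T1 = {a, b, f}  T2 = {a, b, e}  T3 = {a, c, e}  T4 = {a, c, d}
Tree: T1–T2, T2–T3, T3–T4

Vertex coverage: the bags together contain {a, b, c, d, e, f}, the full vertex set. Edge coverage: each edge of G has both endpoints in at least one bag. Running intersection: for every vertex, the bags containing it form a connected subtree. All three properties hold, so this is a valid tree decomposition of width max|bag| − 1 = 2, and hence tw(G) ≤ 2.

Yes; width 2.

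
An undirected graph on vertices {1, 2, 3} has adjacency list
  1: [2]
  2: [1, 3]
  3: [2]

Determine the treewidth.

A width-1 tree decomposition is:
Bags: B1 = {1, 2}  B2 = {2, 3}
Tree: B1–B2
Every bag has size at most 2, so the width is 2 − 1 = 1 and tw(G) ≤ 1. Any graph with an edge has treewidth ≥ 1, and G has the edge 1–2. The upper and lower bounds meet at 1, so that is the treewidth.

1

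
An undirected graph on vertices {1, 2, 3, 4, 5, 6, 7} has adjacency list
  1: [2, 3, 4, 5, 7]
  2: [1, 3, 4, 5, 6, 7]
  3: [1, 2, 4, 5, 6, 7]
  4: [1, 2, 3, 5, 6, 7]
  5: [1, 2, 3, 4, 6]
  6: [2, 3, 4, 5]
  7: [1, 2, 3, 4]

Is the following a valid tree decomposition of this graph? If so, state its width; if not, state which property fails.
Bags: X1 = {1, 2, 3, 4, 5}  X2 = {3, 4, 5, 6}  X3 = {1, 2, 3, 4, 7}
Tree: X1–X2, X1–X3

No — edge (2,6) lies in no bag.

A tree decomposition must satisfy three properties: every vertex lies in some bag; for every edge, both endpoints lie together in some bag; and for every vertex, the bags containing it form a connected subtree. Here edge (2,6) lies in no bag, so the decomposition is invalid.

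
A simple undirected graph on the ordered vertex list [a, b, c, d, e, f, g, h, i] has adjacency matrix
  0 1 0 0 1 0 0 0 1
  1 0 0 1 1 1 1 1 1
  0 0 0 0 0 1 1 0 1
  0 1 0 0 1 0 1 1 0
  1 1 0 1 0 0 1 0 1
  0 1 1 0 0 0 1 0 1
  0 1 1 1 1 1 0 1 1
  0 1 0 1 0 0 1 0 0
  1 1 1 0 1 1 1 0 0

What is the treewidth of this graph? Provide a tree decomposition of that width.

Treewidth 3.
One such decomposition:
Bags: B1 = {b, d, e, g}  B2 = {b, e, g, i}  B3 = {a, b, e, i}  B4 = {b, f, g, i}  B5 = {c, f, g, i}  B6 = {b, d, g, h}
Tree: B1–B2, B2–B3, B2–B4, B4–B5, B1–B6

Each bag holds 4 vertices, so the decomposition has width 3, which upper-bounds the treewidth. Conversely, {c, f, g, i} is a clique of size 4, and the vertices of any clique must share a bag in every tree decomposition; so some bag has ≥ 4 vertices and tw(G) ≥ 3. The upper and lower bounds meet at 3, so that is the treewidth.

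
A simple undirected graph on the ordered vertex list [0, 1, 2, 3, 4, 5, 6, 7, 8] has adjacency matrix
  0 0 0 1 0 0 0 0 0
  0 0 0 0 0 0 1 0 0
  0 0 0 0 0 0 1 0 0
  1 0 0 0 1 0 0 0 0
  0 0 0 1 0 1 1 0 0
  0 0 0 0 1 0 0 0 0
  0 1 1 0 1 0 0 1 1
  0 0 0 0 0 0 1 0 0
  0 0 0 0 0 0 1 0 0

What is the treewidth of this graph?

A width-1 tree decomposition is:
Bags: B1 = {6, 7}  B2 = {1, 6}  B3 = {4, 6}  B4 = {3, 4}  B5 = {6, 8}  B6 = {0, 3}  B7 = {2, 6}  B8 = {4, 5}
Tree: B1–B2, B1–B3, B3–B4, B2–B5, B4–B6, B2–B7, B3–B8
The largest bag has 2 vertices, giving width 1; this decomposition certifies tw(G) ≤ 1. G has an edge, so its treewidth is at least 1. Therefore the treewidth is 1.

1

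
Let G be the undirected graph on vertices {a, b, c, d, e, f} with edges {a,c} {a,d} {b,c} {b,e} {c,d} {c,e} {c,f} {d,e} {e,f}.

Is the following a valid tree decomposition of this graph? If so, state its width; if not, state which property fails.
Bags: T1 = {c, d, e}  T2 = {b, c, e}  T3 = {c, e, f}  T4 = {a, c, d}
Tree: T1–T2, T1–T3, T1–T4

Checking the three conditions: (i) the bags cover all of {a, b, c, d, e, f}; (ii) for each edge, some bag contains both endpoints; (iii) the bags containing any fixed vertex form a subtree. All hold, so the decomposition is valid with width 3 − 1 = 2.

Yes; width 2.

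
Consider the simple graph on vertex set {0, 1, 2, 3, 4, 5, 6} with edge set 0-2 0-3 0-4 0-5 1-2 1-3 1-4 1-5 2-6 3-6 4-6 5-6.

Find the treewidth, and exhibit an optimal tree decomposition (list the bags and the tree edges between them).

Each bag holds 4 vertices, so the decomposition has width 3, which upper-bounds the treewidth. For the lower bound: the 4 vertex sets {2,6}, {1,3}, {0}, {5} are disjoint, each induces a connected subgraph, and every pair is joined by at least one edge of G. Contracting each set to a single vertex therefore yields K_{4} as a minor, and since treewidth is minor-monotone, tw(G) ≥ tw(K_{4}) = 3. Therefore the treewidth is 3.

Treewidth 3.
One optimal decomposition is:
Bags: B1 = {0, 1, 2, 6}  B2 = {0, 1, 3, 6}  B3 = {0, 1, 5, 6}  B4 = {0, 1, 4, 6}
Tree: B1–B2, B2–B3, B3–B4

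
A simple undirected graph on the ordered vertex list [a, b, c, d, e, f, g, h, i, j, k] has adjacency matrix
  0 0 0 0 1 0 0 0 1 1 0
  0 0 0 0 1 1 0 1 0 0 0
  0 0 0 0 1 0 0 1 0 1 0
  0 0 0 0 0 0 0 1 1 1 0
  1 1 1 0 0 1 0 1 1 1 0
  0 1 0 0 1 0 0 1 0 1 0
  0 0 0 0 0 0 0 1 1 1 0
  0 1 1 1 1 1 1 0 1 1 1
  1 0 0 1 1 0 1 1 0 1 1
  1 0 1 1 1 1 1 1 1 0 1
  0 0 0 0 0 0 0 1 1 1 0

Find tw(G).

A width-3 tree decomposition is:
Bags: B1 = {e, h, i, j}  B2 = {e, f, h, j}  B3 = {b, e, f, h}  B4 = {a, e, i, j}  B5 = {h, i, j, k}  B6 = {g, h, i, j}  B7 = {c, e, h, j}  B8 = {d, h, i, j}
Tree: B1–B2, B2–B3, B1–B4, B1–B5, B5–B6, B1–B7, B1–B8
Each bag holds 4 vertices, so the decomposition has width 3, which upper-bounds the treewidth. On the other hand G contains the 4-clique {c, e, h, j}. A clique must lie in a single bag of any decomposition, so no decomposition can have width below 3. Therefore the treewidth is 3.

3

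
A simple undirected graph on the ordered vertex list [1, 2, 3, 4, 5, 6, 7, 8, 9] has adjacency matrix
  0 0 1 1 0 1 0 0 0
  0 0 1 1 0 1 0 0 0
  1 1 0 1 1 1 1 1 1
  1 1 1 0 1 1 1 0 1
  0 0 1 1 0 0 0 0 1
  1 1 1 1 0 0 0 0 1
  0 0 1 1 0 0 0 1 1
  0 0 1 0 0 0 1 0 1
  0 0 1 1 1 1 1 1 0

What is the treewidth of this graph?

A width-3 tree decomposition is:
Bags: B1 = {3, 4, 5, 9}  B2 = {3, 4, 6, 9}  B3 = {3, 4, 7, 9}  B4 = {3, 7, 8, 9}  B5 = {1, 3, 4, 6}  B6 = {2, 3, 4, 6}
Tree: B1–B2, B2–B3, B3–B4, B2–B5, B5–B6
Every bag has size at most 4, so the width is 4 − 1 = 3 and tw(G) ≤ 3. For the lower bound, the 4 vertices {3, 7, 8, 9} are pairwise adjacent, and any tree decomposition puts a clique entirely inside one bag — forcing width ≥ 3. Hence tw(G) = 3 exactly.

3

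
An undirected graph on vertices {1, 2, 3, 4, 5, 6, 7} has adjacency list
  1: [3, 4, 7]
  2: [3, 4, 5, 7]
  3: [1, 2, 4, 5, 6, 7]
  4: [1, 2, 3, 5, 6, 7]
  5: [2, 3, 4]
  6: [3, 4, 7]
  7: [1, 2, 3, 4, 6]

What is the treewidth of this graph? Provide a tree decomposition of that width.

Each bag holds 4 vertices, so the decomposition has width 3, which upper-bounds the treewidth. Conversely, {2, 3, 4, 5} is a clique of size 4, and the vertices of any clique must share a bag in every tree decomposition; so some bag has ≥ 4 vertices and tw(G) ≥ 3. Hence tw(G) = 3 exactly.

Treewidth 3.
One optimal decomposition is:
Bags: B1 = {2, 3, 4, 7}  B2 = {3, 4, 6, 7}  B3 = {1, 3, 4, 7}  B4 = {2, 3, 4, 5}
Tree: B1–B2, B1–B3, B1–B4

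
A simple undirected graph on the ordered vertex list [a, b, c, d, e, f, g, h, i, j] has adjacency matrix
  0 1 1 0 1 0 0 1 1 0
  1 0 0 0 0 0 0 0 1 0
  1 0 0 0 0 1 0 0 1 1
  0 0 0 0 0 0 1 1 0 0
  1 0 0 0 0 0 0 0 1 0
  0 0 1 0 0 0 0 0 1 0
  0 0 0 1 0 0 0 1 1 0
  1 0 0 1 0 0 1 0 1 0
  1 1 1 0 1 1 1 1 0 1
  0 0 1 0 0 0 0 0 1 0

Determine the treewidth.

2

A width-2 tree decomposition is:
Bags: B1 = {a, c, i}  B2 = {c, i, j}  B3 = {a, h, i}  B4 = {a, b, i}  B5 = {g, h, i}  B6 = {a, e, i}  B7 = {d, g, h}  B8 = {c, f, i}
Tree: B1–B2, B1–B3, B1–B4, B3–B5, B3–B6, B5–B7, B1–B8
The largest bag has 3 vertices, giving width 2; this decomposition certifies tw(G) ≤ 2. Conversely, {d, g, h} is a clique of size 3, and the vertices of any clique must share a bag in every tree decomposition; so some bag has ≥ 3 vertices and tw(G) ≥ 2. Hence tw(G) = 2 exactly.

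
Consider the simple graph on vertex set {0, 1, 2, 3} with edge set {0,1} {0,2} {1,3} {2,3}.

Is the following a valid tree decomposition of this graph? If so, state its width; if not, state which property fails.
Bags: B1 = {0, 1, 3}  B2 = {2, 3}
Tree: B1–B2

A tree decomposition must satisfy three properties: every vertex lies in some bag; for every edge, both endpoints lie together in some bag; and for every vertex, the bags containing it form a connected subtree. Here edge (0,2) lies in no bag, so the decomposition is invalid.

No — edge (0,2) lies in no bag.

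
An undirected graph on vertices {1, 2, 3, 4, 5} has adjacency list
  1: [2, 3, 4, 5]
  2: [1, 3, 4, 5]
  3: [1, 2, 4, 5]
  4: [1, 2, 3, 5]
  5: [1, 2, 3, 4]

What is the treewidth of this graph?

4

A width-4 tree decomposition is:
Bags: B1 = {1, 2, 3, 4, 5}
Tree: (single bag)
With just one bag of size 5, the width is 5 − 1 = 4, so tw(G) ≤ 4. For the lower bound, the 5 vertices {1, 2, 3, 4, 5} are pairwise adjacent, and any tree decomposition puts a clique entirely inside one bag — forcing width ≥ 4. Hence tw(G) = 4 exactly.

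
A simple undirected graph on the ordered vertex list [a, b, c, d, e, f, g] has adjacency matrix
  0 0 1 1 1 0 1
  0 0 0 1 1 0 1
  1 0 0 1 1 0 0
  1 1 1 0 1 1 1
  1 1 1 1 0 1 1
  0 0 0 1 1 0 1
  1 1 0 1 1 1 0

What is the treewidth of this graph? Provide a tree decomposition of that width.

Treewidth 3.
Bags: B1 = {d, e, f, g}  B2 = {a, d, e, g}  B3 = {a, c, d, e}  B4 = {b, d, e, g}
Tree: B1–B2, B2–B3, B1–B4

The largest bag has 4 vertices, giving width 3; this decomposition certifies tw(G) ≤ 3. On the other hand G contains the 4-clique {d, e, f, g}. A clique must lie in a single bag of any decomposition, so no decomposition can have width below 3. The upper and lower bounds meet at 3, so that is the treewidth.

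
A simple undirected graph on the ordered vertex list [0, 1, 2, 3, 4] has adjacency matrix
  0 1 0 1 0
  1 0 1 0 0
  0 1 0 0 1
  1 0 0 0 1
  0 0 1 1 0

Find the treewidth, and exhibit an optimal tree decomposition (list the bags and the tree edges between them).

Treewidth 2.
Bags: B1 = {0, 1, 2}  B2 = {0, 2, 4}  B3 = {0, 3, 4}
Tree: B1–B2, B2–B3

The largest bag has 3 vertices, giving width 2; this decomposition certifies tw(G) ≤ 2. The edges 0–1–2–4–3–0 form a cycle, so G is not a tree and its treewidth is at least 2. The upper and lower bounds meet at 2, so that is the treewidth.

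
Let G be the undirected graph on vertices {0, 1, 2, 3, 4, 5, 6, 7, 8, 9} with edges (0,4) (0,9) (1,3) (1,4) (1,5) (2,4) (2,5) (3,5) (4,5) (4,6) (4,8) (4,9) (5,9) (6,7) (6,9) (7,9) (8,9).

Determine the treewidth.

A width-2 tree decomposition is:
Bags: B1 = {4, 5, 9}  B2 = {4, 6, 9}  B3 = {4, 8, 9}  B4 = {6, 7, 9}  B5 = {0, 4, 9}  B6 = {1, 4, 5}  B7 = {1, 3, 5}  B8 = {2, 4, 5}
Tree: B1–B2, B2–B3, B2–B4, B3–B5, B1–B6, B6–B7, B1–B8
Each bag holds 3 vertices, so the decomposition has width 2, which upper-bounds the treewidth. For the lower bound, the 3 vertices {1, 3, 5} are pairwise adjacent, and any tree decomposition puts a clique entirely inside one bag — forcing width ≥ 2. Combining the bounds, tw(G) = 2.

2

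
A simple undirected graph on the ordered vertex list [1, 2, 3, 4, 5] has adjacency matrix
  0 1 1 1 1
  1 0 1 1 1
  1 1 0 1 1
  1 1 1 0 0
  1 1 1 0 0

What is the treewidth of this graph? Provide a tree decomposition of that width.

Every bag has size at most 4, so the width is 4 − 1 = 3 and tw(G) ≤ 3. For the lower bound, the 4 vertices {1, 2, 3, 4} are pairwise adjacent, and any tree decomposition puts a clique entirely inside one bag — forcing width ≥ 3. The upper and lower bounds meet at 3, so that is the treewidth.

Treewidth 3.
One such decomposition:
Bags: B1 = {1, 2, 3, 4}  B2 = {1, 2, 3, 5}
Tree: B1–B2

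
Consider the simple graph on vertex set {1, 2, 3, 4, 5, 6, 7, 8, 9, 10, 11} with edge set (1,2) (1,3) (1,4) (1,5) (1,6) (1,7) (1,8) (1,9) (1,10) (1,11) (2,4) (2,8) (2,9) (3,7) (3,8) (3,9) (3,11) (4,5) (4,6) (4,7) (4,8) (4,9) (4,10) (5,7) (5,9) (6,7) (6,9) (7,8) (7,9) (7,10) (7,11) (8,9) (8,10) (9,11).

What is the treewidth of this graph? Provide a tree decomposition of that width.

Each bag holds 5 vertices, so the decomposition has width 4, which upper-bounds the treewidth. Conversely, {1, 2, 4, 8, 9} is a clique of size 5, and the vertices of any clique must share a bag in every tree decomposition; so some bag has ≥ 5 vertices and tw(G) ≥ 4. The upper and lower bounds meet at 4, so that is the treewidth.

Treewidth 4.
One optimal decomposition is:
Bags: B1 = {1, 4, 7, 8, 9}  B2 = {1, 4, 7, 8, 10}  B3 = {1, 3, 7, 8, 9}  B4 = {1, 2, 4, 8, 9}  B5 = {1, 3, 7, 9, 11}  B6 = {1, 4, 5, 7, 9}  B7 = {1, 4, 6, 7, 9}
Tree: B1–B2, B1–B3, B1–B4, B3–B5, B1–B6, B1–B7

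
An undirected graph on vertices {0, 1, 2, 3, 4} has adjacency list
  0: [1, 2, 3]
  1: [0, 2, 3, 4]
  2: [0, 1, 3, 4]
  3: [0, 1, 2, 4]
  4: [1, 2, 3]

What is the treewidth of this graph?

A width-3 tree decomposition is:
Bags: B1 = {0, 1, 2, 3}  B2 = {1, 2, 3, 4}
Tree: B1–B2
Each bag holds 4 vertices, so the decomposition has width 3, which upper-bounds the treewidth. On the other hand G contains the 4-clique {0, 1, 2, 3}. A clique must lie in a single bag of any decomposition, so no decomposition can have width below 3. Combining the bounds, tw(G) = 3.

3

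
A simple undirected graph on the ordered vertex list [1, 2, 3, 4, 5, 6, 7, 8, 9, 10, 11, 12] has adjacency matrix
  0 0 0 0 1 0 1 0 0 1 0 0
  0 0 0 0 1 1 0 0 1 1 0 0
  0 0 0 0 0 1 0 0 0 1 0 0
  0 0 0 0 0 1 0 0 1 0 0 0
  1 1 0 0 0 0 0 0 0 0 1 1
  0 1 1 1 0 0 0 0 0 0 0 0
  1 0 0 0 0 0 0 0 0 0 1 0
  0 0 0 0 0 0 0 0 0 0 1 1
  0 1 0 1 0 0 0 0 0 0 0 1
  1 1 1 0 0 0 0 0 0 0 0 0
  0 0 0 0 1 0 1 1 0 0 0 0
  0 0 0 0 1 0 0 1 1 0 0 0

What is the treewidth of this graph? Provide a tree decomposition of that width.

The largest bag has 4 vertices, giving width 3; this decomposition certifies tw(G) ≤ 3. For the lower bound: the 4 vertex sets {7,8,11}, {12}, {5}, {1,2,9,10} are disjoint, each induces a connected subgraph, and every pair is joined by at least one edge of G. Contracting each set to a single vertex therefore yields K_{4} as a minor, and since treewidth is minor-monotone, tw(G) ≥ tw(K_{4}) = 3. Combining the bounds, tw(G) = 3.

Treewidth 3.
One such decomposition:
Bags: B1 = {7, 8, 11, 12}  B2 = {5, 7, 11, 12}  B3 = {1, 5, 7, 12}  B4 = {1, 5, 9, 12}  B5 = {1, 2, 5, 9}  B6 = {1, 2, 9, 10}  B7 = {2, 4, 9, 10}  B8 = {2, 4, 6, 10}  B9 = {3, 4, 6, 10}
Tree: B1–B2, B2–B3, B3–B4, B4–B5, B5–B6, B6–B7, B7–B8, B8–B9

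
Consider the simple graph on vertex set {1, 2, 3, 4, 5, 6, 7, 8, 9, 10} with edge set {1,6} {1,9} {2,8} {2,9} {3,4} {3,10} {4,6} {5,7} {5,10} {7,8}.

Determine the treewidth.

A width-2 tree decomposition is:
Bags: B1 = {3, 4, 6}  B2 = {1, 3, 6}  B3 = {1, 3, 9}  B4 = {2, 3, 9}  B5 = {2, 3, 8}  B6 = {3, 7, 8}  B7 = {3, 5, 7}  B8 = {3, 5, 10}
Tree: B1–B2, B2–B3, B3–B4, B4–B5, B5–B6, B6–B7, B7–B8
Each bag holds 3 vertices, so the decomposition has width 2, which upper-bounds the treewidth. The edges 3–4–6–1–9–2–8–7–5–10–3 form a cycle, so G is not a tree and its treewidth is at least 2. Combining the bounds, tw(G) = 2.

2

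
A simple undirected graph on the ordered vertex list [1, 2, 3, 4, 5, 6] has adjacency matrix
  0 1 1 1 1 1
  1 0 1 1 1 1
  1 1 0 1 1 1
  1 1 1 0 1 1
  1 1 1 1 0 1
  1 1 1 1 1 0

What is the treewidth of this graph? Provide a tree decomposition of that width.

A single bag containing all 6 vertices is trivially a valid decomposition of width 5. On the other hand G contains the 6-clique {1, 2, 3, 4, 5, 6}. A clique must lie in a single bag of any decomposition, so no decomposition can have width below 5. Hence tw(G) = 5 exactly.

Treewidth 5.
One optimal decomposition is:
Bags: B1 = {1, 2, 3, 4, 5, 6}
Tree: (single bag)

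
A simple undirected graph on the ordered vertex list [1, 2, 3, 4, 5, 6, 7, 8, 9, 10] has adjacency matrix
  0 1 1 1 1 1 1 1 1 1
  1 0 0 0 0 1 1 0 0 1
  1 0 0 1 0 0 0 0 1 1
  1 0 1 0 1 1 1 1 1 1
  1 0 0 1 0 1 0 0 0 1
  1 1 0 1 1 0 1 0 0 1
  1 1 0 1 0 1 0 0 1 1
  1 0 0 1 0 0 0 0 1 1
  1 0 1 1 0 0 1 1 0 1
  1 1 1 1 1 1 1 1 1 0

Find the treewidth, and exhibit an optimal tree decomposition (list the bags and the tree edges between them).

The largest bag has 5 vertices, giving width 4; this decomposition certifies tw(G) ≤ 4. For the lower bound, the 5 vertices {1, 2, 6, 7, 10} are pairwise adjacent, and any tree decomposition puts a clique entirely inside one bag — forcing width ≥ 4. Hence tw(G) = 4 exactly.

Treewidth 4.
One such decomposition:
Bags: B1 = {1, 4, 7, 9, 10}  B2 = {1, 4, 6, 7, 10}  B3 = {1, 4, 5, 6, 10}  B4 = {1, 4, 8, 9, 10}  B5 = {1, 2, 6, 7, 10}  B6 = {1, 3, 4, 9, 10}
Tree: B1–B2, B2–B3, B1–B4, B2–B5, B1–B6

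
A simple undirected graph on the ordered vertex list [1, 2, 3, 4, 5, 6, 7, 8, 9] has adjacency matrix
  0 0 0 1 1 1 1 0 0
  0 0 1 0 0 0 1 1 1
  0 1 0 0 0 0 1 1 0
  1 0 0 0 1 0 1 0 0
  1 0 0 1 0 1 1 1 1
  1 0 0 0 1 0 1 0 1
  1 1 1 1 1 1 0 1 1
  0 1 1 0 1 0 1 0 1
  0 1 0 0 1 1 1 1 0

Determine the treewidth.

A width-3 tree decomposition is:
Bags: B1 = {5, 7, 8, 9}  B2 = {5, 6, 7, 9}  B3 = {1, 5, 6, 7}  B4 = {1, 4, 5, 7}  B5 = {2, 7, 8, 9}  B6 = {2, 3, 7, 8}
Tree: B1–B2, B2–B3, B3–B4, B1–B5, B5–B6
The largest bag has 4 vertices, giving width 3; this decomposition certifies tw(G) ≤ 3. On the other hand G contains the 4-clique {2, 7, 8, 9}. A clique must lie in a single bag of any decomposition, so no decomposition can have width below 3. Hence tw(G) = 3 exactly.

3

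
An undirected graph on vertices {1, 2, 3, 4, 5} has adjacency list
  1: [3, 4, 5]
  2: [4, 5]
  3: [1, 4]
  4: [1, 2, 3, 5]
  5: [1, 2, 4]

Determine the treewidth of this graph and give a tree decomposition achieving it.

The largest bag has 3 vertices, giving width 2; this decomposition certifies tw(G) ≤ 2. On the other hand G contains the 3-clique {1, 3, 4}. A clique must lie in a single bag of any decomposition, so no decomposition can have width below 2. Therefore the treewidth is 2.

Treewidth 2.
One optimal decomposition is:
Bags: B1 = {2, 4, 5}  B2 = {1, 4, 5}  B3 = {1, 3, 4}
Tree: B1–B2, B2–B3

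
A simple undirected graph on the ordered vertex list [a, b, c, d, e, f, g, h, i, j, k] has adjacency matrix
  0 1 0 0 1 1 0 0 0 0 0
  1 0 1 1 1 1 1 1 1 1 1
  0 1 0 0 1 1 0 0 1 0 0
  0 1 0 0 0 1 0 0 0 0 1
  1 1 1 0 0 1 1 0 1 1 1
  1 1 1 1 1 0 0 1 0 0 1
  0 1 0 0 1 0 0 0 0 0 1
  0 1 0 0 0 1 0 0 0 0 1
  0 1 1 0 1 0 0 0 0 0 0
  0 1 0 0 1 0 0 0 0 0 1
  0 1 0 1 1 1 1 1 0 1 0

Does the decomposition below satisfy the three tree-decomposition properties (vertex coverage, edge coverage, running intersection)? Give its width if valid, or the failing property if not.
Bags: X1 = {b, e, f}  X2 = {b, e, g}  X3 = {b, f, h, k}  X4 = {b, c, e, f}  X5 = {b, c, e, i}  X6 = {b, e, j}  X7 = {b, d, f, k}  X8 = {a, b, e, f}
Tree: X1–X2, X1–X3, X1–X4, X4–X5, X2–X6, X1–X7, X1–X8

A tree decomposition must satisfy three properties: every vertex lies in some bag; for every edge, both endpoints lie together in some bag; and for every vertex, the bags containing it form a connected subtree. Here edge (k,e) lies in no bag, so the decomposition is invalid.

No — edge (k,e) lies in no bag.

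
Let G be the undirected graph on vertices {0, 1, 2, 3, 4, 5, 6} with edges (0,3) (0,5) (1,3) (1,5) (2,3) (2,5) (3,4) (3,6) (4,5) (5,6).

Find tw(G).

A width-2 tree decomposition is:
Bags: B1 = {3, 4, 5}  B2 = {0, 3, 5}  B3 = {3, 5, 6}  B4 = {2, 3, 5}  B5 = {1, 3, 5}
Tree: B1–B2, B2–B3, B3–B4, B4–B5
Each bag holds 3 vertices, so the decomposition has width 2, which upper-bounds the treewidth. The edges 5–4–3–0–5 form a cycle, so G is not a tree and its treewidth is at least 2. The upper and lower bounds meet at 2, so that is the treewidth.

2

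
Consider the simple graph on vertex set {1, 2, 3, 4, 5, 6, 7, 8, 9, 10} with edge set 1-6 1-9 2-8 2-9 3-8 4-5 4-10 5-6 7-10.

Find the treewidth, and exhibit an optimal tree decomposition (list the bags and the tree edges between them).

Every bag has size at most 2, so the width is 2 − 1 = 1 and tw(G) ≤ 1. G has an edge, so its treewidth is at least 1. The upper and lower bounds meet at 1, so that is the treewidth.

Treewidth 1.
One such decomposition:
Bags: B1 = {7, 10}  B2 = {4, 10}  B3 = {4, 5}  B4 = {5, 6}  B5 = {1, 6}  B6 = {1, 9}  B7 = {2, 9}  B8 = {2, 8}  B9 = {3, 8}
Tree: B1–B2, B2–B3, B3–B4, B4–B5, B5–B6, B6–B7, B7–B8, B8–B9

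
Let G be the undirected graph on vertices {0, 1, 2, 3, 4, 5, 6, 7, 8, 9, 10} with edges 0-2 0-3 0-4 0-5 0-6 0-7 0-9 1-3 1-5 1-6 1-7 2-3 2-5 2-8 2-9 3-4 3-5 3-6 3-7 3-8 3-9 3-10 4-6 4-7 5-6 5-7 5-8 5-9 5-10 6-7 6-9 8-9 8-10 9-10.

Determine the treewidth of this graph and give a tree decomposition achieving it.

Treewidth 4.
Bags: B1 = {0, 3, 5, 6, 9}  B2 = {0, 2, 3, 5, 9}  B3 = {0, 3, 5, 6, 7}  B4 = {2, 3, 5, 8, 9}  B5 = {1, 3, 5, 6, 7}  B6 = {3, 5, 8, 9, 10}  B7 = {0, 3, 4, 6, 7}
Tree: B1–B2, B1–B3, B2–B4, B3–B5, B4–B6, B3–B7

The largest bag has 5 vertices, giving width 4; this decomposition certifies tw(G) ≤ 4. On the other hand G contains the 5-clique {0, 3, 4, 6, 7}. A clique must lie in a single bag of any decomposition, so no decomposition can have width below 4. The upper and lower bounds meet at 4, so that is the treewidth.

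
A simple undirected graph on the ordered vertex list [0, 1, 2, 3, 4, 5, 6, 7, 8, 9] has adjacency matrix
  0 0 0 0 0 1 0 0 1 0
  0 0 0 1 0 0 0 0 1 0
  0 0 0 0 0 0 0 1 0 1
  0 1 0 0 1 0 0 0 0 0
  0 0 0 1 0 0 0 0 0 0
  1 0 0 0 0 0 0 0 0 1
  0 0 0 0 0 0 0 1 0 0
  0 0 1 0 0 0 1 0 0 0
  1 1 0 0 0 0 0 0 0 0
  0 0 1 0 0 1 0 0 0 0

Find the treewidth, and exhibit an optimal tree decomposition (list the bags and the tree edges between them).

Treewidth 1.
One optimal decomposition is:
Bags: B1 = {6, 7}  B2 = {2, 7}  B3 = {2, 9}  B4 = {5, 9}  B5 = {0, 5}  B6 = {0, 8}  B7 = {1, 8}  B8 = {1, 3}  B9 = {3, 4}
Tree: B1–B2, B2–B3, B3–B4, B4–B5, B5–B6, B6–B7, B7–B8, B8–B9

Each bag holds 2 vertices, so the decomposition has width 1, which upper-bounds the treewidth. Any graph with an edge has treewidth ≥ 1, and G has the edge 6–7. Combining the bounds, tw(G) = 1.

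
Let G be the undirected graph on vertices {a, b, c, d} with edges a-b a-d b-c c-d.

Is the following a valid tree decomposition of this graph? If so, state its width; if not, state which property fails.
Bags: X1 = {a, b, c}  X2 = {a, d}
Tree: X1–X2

No — edge (c,d) lies in no bag.

A tree decomposition must satisfy three properties: every vertex lies in some bag; for every edge, both endpoints lie together in some bag; and for every vertex, the bags containing it form a connected subtree. Here edge (c,d) lies in no bag, so the decomposition is invalid.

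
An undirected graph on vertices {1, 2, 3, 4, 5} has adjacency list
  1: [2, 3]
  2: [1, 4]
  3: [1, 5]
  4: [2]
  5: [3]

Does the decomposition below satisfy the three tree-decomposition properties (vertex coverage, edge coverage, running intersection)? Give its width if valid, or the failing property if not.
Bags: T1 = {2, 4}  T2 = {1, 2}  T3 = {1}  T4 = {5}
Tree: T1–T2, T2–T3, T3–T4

A tree decomposition must satisfy three properties: every vertex lies in some bag; for every edge, both endpoints lie together in some bag; and for every vertex, the bags containing it form a connected subtree. Here vertex 3 appears in no bag, so the decomposition is invalid.

No — vertex 3 appears in no bag.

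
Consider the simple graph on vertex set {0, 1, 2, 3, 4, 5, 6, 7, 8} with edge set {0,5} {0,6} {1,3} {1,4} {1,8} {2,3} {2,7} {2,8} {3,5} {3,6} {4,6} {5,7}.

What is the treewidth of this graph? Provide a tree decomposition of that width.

The largest bag has 4 vertices, giving width 3; this decomposition certifies tw(G) ≤ 3. For the lower bound: the 4 vertex sets {0,5,7}, {6}, {3}, {1,2,4,8} are disjoint, each induces a connected subgraph, and every pair is joined by at least one edge of G. Contracting each set to a single vertex therefore yields K_{4} as a minor, and since treewidth is minor-monotone, tw(G) ≥ tw(K_{4}) = 3. Therefore the treewidth is 3.

Treewidth 3.
One optimal decomposition is:
Bags: B1 = {0, 5, 6, 7}  B2 = {3, 5, 6, 7}  B3 = {2, 3, 6, 7}  B4 = {2, 3, 4, 6}  B5 = {1, 2, 3, 4}  B6 = {1, 2, 4, 8}
Tree: B1–B2, B2–B3, B3–B4, B4–B5, B5–B6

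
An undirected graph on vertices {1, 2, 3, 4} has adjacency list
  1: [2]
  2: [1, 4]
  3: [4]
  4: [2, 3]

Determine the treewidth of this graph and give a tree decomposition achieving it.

Treewidth 1.
One such decomposition:
Bags: B1 = {1, 2}  B2 = {2, 4}  B3 = {3, 4}
Tree: B1–B2, B2–B3

Each bag holds 2 vertices, so the decomposition has width 1, which upper-bounds the treewidth. G has an edge, so its treewidth is at least 1. Therefore the treewidth is 1.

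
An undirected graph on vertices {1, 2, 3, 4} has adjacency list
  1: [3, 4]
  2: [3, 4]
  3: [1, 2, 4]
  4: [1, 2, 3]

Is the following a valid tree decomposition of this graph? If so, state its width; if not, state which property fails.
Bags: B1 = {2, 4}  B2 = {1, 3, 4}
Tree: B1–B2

A tree decomposition must satisfy three properties: every vertex lies in some bag; for every edge, both endpoints lie together in some bag; and for every vertex, the bags containing it form a connected subtree. Here edge (3,2) lies in no bag, so the decomposition is invalid.

No — edge (3,2) lies in no bag.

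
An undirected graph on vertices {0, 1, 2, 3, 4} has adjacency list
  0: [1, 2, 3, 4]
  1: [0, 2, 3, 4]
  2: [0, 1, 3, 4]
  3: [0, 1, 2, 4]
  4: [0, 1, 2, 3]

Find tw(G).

4

A width-4 tree decomposition is:
Bags: B1 = {0, 1, 2, 3, 4}
Tree: (single bag)
A single bag containing all 5 vertices is trivially a valid decomposition of width 4. Conversely, {0, 1, 2, 3, 4} is a clique of size 5, and the vertices of any clique must share a bag in every tree decomposition; so some bag has ≥ 5 vertices and tw(G) ≥ 4. The upper and lower bounds meet at 4, so that is the treewidth.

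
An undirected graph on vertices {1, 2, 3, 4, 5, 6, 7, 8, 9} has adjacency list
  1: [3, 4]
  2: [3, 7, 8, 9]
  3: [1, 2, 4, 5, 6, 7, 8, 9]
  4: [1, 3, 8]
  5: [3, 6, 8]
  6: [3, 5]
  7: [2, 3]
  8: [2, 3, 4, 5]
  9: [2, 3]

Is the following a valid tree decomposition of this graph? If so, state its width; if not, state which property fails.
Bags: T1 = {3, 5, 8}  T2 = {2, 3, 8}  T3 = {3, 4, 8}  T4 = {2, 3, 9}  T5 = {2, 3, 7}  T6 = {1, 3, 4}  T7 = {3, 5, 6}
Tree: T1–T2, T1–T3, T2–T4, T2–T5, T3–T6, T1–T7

Vertex coverage: the bags together contain {1, 2, 3, 4, 5, 6, 7, 8, 9}, the full vertex set. Edge coverage: each edge of G has both endpoints in at least one bag. Running intersection: for every vertex, the bags containing it form a connected subtree. All three properties hold, so this is a valid tree decomposition of width max|bag| − 1 = 2, and hence tw(G) ≤ 2.

Yes; width 2.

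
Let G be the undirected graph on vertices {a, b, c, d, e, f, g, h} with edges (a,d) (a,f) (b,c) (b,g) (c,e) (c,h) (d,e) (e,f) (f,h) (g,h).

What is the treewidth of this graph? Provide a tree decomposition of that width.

Treewidth 2.
One such decomposition:
Bags: B1 = {a, d, e}  B2 = {a, e, f}  B3 = {c, e, f}  B4 = {c, f, h}  B5 = {b, c, h}  B6 = {b, g, h}
Tree: B1–B2, B2–B3, B3–B4, B4–B5, B5–B6

Each bag holds 3 vertices, so the decomposition has width 2, which upper-bounds the treewidth. The edges d–a–f–e–d form a cycle, so G is not a tree and its treewidth is at least 2. Combining the bounds, tw(G) = 2.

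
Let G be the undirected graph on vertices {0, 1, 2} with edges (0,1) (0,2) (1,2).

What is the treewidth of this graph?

2

A width-2 tree decomposition is:
Bags: B1 = {0, 1, 2}
Tree: (single bag)
A single bag containing all 3 vertices is trivially a valid decomposition of width 2. For the lower bound, the 3 vertices {0, 1, 2} are pairwise adjacent, and any tree decomposition puts a clique entirely inside one bag — forcing width ≥ 2. The upper and lower bounds meet at 2, so that is the treewidth.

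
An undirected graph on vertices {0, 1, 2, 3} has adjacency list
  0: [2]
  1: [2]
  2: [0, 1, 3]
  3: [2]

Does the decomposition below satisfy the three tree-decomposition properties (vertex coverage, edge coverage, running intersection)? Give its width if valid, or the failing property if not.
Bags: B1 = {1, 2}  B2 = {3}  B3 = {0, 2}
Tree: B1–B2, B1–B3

No — edge (2,3) lies in no bag.

A tree decomposition must satisfy three properties: every vertex lies in some bag; for every edge, both endpoints lie together in some bag; and for every vertex, the bags containing it form a connected subtree. Here edge (2,3) lies in no bag, so the decomposition is invalid.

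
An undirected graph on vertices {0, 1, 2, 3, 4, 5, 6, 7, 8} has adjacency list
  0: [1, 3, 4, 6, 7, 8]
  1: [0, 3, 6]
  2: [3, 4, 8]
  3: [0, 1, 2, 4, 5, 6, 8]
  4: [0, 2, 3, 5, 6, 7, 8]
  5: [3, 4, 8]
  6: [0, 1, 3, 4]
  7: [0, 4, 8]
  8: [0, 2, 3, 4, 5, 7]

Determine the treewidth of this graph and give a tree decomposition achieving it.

Treewidth 3.
One such decomposition:
Bags: B1 = {0, 3, 4, 8}  B2 = {2, 3, 4, 8}  B3 = {0, 4, 7, 8}  B4 = {0, 3, 4, 6}  B5 = {0, 1, 3, 6}  B6 = {3, 4, 5, 8}
Tree: B1–B2, B1–B3, B1–B4, B4–B5, B1–B6

The largest bag has 4 vertices, giving width 3; this decomposition certifies tw(G) ≤ 3. On the other hand G contains the 4-clique {0, 1, 3, 6}. A clique must lie in a single bag of any decomposition, so no decomposition can have width below 3. Therefore the treewidth is 3.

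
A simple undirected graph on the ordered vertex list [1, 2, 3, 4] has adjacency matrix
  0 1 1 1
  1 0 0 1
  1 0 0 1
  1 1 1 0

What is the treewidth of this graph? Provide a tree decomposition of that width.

Treewidth 2.
One such decomposition:
Bags: B1 = {1, 2, 4}  B2 = {1, 3, 4}
Tree: B1–B2

The largest bag has 3 vertices, giving width 2; this decomposition certifies tw(G) ≤ 2. Conversely, {1, 2, 4} is a clique of size 3, and the vertices of any clique must share a bag in every tree decomposition; so some bag has ≥ 3 vertices and tw(G) ≥ 2. Combining the bounds, tw(G) = 2.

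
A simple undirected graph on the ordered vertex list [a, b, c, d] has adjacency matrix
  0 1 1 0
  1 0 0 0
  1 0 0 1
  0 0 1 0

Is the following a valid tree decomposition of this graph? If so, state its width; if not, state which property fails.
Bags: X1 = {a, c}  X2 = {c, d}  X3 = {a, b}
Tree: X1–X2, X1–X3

Yes; width 1.

Checking the three conditions: (i) the bags cover all of {a, b, c, d}; (ii) for each edge, some bag contains both endpoints; (iii) the bags containing any fixed vertex form a subtree. All hold, so the decomposition is valid with width 2 − 1 = 1.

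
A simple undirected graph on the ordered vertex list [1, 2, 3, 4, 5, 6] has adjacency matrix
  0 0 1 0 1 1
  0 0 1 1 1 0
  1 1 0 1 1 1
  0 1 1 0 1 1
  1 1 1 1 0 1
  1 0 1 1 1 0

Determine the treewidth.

A width-3 tree decomposition is:
Bags: B1 = {3, 4, 5, 6}  B2 = {1, 3, 5, 6}  B3 = {2, 3, 4, 5}
Tree: B1–B2, B1–B3
The largest bag has 4 vertices, giving width 3; this decomposition certifies tw(G) ≤ 3. For the lower bound, the 4 vertices {1, 3, 5, 6} are pairwise adjacent, and any tree decomposition puts a clique entirely inside one bag — forcing width ≥ 3. Combining the bounds, tw(G) = 3.

3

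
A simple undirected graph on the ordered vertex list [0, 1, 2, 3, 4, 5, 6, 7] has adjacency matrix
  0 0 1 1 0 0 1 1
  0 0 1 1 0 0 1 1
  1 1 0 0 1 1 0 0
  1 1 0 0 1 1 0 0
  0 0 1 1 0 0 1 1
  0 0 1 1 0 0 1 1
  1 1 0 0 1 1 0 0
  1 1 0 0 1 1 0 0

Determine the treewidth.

4

A width-4 tree decomposition is:
Bags: B1 = {0, 1, 4, 5, 7}  B2 = {0, 1, 4, 5, 6}  B3 = {0, 1, 3, 4, 5}  B4 = {0, 1, 2, 4, 5}
Tree: B1–B2, B2–B3, B3–B4
Each bag holds 5 vertices, so the decomposition has width 4, which upper-bounds the treewidth. For the lower bound: the 5 vertex sets {0,7}, {4,6}, {1,3}, {5}, {2} are disjoint, each induces a connected subgraph, and every pair is joined by at least one edge of G. Contracting each set to a single vertex therefore yields K_{5} as a minor, and since treewidth is minor-monotone, tw(G) ≥ tw(K_{5}) = 4. The upper and lower bounds meet at 4, so that is the treewidth.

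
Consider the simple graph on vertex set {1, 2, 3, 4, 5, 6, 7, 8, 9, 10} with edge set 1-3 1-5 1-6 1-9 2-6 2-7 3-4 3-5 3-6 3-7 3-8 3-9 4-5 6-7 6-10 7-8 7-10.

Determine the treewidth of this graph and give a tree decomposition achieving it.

Every bag has size at most 3, so the width is 3 − 1 = 2 and tw(G) ≤ 2. On the other hand G contains the 3-clique {6, 7, 10}. A clique must lie in a single bag of any decomposition, so no decomposition can have width below 2. Therefore the treewidth is 2.

Treewidth 2.
One optimal decomposition is:
Bags: B1 = {1, 3, 6}  B2 = {1, 3, 5}  B3 = {1, 3, 9}  B4 = {3, 6, 7}  B5 = {2, 6, 7}  B6 = {3, 7, 8}  B7 = {6, 7, 10}  B8 = {3, 4, 5}
Tree: B1–B2, B2–B3, B1–B4, B4–B5, B4–B6, B5–B7, B2–B8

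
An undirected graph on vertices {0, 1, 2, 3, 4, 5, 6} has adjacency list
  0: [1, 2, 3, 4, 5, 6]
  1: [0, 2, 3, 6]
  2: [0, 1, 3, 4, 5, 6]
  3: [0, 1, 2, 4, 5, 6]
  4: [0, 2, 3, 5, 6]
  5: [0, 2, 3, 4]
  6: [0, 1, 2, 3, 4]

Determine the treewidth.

A width-4 tree decomposition is:
Bags: B1 = {0, 2, 3, 4, 6}  B2 = {0, 1, 2, 3, 6}  B3 = {0, 2, 3, 4, 5}
Tree: B1–B2, B1–B3
Every bag has size at most 5, so the width is 5 − 1 = 4 and tw(G) ≤ 4. For the lower bound, the 5 vertices {0, 1, 2, 3, 6} are pairwise adjacent, and any tree decomposition puts a clique entirely inside one bag — forcing width ≥ 4. Hence tw(G) = 4 exactly.

4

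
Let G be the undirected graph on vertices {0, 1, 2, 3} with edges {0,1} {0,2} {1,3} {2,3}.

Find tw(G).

A width-2 tree decomposition is:
Bags: B1 = {1, 2, 3}  B2 = {0, 1, 2}
Tree: B1–B2
The largest bag has 3 vertices, giving width 2; this decomposition certifies tw(G) ≤ 2. Since 2–3–1–0–2 is a cycle in G, G is not acyclic. Forests are exactly the graphs of treewidth ≤ 1, so tw(G) ≥ 2. Therefore the treewidth is 2.

2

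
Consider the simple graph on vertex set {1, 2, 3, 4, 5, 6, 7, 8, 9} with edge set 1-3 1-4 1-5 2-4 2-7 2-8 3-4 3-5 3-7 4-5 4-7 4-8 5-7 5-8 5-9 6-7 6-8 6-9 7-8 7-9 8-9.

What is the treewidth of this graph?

3

A width-3 tree decomposition is:
Bags: B1 = {4, 5, 7, 8}  B2 = {3, 4, 5, 7}  B3 = {2, 4, 7, 8}  B4 = {1, 3, 4, 5}  B5 = {5, 7, 8, 9}  B6 = {6, 7, 8, 9}
Tree: B1–B2, B1–B3, B2–B4, B1–B5, B5–B6
Each bag holds 4 vertices, so the decomposition has width 3, which upper-bounds the treewidth. On the other hand G contains the 4-clique {1, 3, 4, 5}. A clique must lie in a single bag of any decomposition, so no decomposition can have width below 3. Hence tw(G) = 3 exactly.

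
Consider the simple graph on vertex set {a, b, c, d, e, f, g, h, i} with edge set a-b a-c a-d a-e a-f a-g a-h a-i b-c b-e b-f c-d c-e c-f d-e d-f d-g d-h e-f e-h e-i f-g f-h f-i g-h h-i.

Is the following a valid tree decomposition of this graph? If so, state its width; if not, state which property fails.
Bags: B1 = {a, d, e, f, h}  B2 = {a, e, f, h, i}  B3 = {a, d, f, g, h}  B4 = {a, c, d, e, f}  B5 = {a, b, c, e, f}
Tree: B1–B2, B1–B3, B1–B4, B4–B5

Vertex coverage: the bags together contain {a, b, c, d, e, f, g, h, i}, the full vertex set. Edge coverage: each edge of G has both endpoints in at least one bag. Running intersection: for every vertex, the bags containing it form a connected subtree. All three properties hold, so this is a valid tree decomposition of width max|bag| − 1 = 4, and hence tw(G) ≤ 4.

Yes; width 4.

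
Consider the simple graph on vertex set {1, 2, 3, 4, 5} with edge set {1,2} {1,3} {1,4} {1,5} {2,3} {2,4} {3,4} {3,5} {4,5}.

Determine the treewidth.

A width-3 tree decomposition is:
Bags: B1 = {1, 3, 4, 5}  B2 = {1, 2, 3, 4}
Tree: B1–B2
The largest bag has 4 vertices, giving width 3; this decomposition certifies tw(G) ≤ 3. For the lower bound, the 4 vertices {1, 2, 3, 4} are pairwise adjacent, and any tree decomposition puts a clique entirely inside one bag — forcing width ≥ 3. Therefore the treewidth is 3.

3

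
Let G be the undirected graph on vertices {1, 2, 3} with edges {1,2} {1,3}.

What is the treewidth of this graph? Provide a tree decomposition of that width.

Each bag holds 2 vertices, so the decomposition has width 1, which upper-bounds the treewidth. G has an edge, so its treewidth is at least 1. Hence tw(G) = 1 exactly.

Treewidth 1.
Bags: B1 = {1, 2}  B2 = {1, 3}
Tree: B1–B2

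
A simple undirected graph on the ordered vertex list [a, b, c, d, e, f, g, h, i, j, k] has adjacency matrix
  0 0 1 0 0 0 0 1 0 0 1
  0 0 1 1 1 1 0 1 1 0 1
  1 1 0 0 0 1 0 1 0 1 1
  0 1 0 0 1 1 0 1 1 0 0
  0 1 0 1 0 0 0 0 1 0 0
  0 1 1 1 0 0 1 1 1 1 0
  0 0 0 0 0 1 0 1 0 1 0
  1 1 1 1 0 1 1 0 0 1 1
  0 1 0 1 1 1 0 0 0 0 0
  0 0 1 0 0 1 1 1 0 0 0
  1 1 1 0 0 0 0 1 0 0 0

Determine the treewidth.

3

A width-3 tree decomposition is:
Bags: B1 = {b, c, h, k}  B2 = {b, c, f, h}  B3 = {b, d, f, h}  B4 = {c, f, h, j}  B5 = {f, g, h, j}  B6 = {b, d, f, i}  B7 = {a, c, h, k}  B8 = {b, d, e, i}
Tree: B1–B2, B2–B3, B2–B4, B4–B5, B3–B6, B1–B7, B6–B8
Each bag holds 4 vertices, so the decomposition has width 3, which upper-bounds the treewidth. Conversely, {b, d, e, i} is a clique of size 4, and the vertices of any clique must share a bag in every tree decomposition; so some bag has ≥ 4 vertices and tw(G) ≥ 3. Hence tw(G) = 3 exactly.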